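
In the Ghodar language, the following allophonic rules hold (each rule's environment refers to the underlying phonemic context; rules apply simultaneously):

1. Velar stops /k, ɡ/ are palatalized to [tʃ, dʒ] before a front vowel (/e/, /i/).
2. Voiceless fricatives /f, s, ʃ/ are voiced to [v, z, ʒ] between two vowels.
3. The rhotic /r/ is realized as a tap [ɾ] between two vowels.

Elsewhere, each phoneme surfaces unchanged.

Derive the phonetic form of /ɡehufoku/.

[dʒehuvoku]

Rule 1 applies to /ɡ/ (word-initial: before a front vowel) → [dʒ].
/e/ (between /ɡ/ and /h/) is unaffected → [e].
/h/ (between /e/ and /u/) is unaffected → [h].
/u/ stays [u].
/f/ (between /u/ and /o/) occurs between two vowels → [v] by rule 2.
/o/ (between /f/ and /k/): no rule targets it → [o].
/k/ (between /o/ and /u/) fails the environment for rule 1, so it stays [k].
/u/ stays [u].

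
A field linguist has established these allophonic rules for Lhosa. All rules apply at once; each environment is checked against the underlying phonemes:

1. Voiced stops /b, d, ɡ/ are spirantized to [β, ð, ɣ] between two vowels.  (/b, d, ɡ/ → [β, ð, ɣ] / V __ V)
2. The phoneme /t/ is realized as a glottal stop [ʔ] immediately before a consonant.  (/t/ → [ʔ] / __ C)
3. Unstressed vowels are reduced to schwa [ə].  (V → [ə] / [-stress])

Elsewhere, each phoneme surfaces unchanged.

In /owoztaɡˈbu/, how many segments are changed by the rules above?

Segments that undergo a rule: /o/ → [ə] (rule 3); /o/ → [ə] (rule 3); /a/ → [ə] (rule 3).
All other segments surface unchanged.

3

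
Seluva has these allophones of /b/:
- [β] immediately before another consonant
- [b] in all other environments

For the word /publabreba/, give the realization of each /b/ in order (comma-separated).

Occurrence 1 (position 3): immediately before another consonant → [β].
Occurrence 2 (position 6): immediately before another consonant → [β].
Occurrence 3 (position 9): no conditioning environment matches → elsewhere allophone [b].

[β], [β], [b]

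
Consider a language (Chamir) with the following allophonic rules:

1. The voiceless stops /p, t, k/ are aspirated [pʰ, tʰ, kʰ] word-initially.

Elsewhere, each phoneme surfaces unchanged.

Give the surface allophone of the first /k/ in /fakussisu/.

[k]

/k/ (between /a/ and /u/) fails the environment for rule 1, so it stays [k].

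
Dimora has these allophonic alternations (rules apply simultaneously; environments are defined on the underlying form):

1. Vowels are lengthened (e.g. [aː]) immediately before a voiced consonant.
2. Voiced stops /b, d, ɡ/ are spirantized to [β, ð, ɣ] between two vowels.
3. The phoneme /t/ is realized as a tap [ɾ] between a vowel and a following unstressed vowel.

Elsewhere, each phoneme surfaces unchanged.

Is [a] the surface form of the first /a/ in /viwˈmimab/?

No

/a/ (between /m/ and /b/): before a voiced consonant, so rule 1 applies → [aː].
The actual realization is [aː], not [a].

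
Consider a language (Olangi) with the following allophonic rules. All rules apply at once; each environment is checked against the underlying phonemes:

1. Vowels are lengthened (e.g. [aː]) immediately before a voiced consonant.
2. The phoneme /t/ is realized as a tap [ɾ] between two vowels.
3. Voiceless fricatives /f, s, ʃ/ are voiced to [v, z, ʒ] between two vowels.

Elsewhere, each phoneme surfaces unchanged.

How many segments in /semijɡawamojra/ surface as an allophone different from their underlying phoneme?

5

Segments that undergo a rule: /e/ → [eː] (rule 1); /i/ → [iː] (rule 1); /a/ → [aː] (rule 1); /a/ → [aː] (rule 1); /o/ → [oː] (rule 1).
All other segments surface unchanged.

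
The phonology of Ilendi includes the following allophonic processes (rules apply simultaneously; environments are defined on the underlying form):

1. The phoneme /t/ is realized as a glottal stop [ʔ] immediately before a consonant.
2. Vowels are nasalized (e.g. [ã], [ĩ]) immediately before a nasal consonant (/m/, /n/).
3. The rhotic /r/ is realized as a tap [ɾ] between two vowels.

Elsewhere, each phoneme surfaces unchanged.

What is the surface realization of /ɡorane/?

/o/ (between /ɡ/ and /r/) is in the target of rule 2 but the environment (before a nasal consonant) is not met → [o].
/r/ (between /o/ and /a/) occurs between two vowels → [ɾ] by rule 3.
/a/ meets the environment for rule 2 (before a nasal consonant) → [ã].
/e/ — word-final; rule 2 does not apply here → [e].

[ɡoɾãne]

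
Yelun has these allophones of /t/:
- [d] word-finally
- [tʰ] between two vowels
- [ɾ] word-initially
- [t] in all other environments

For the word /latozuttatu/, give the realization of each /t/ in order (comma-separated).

[tʰ], [t], [t], [tʰ]

Occurrence 1 (position 3): between two vowels → [tʰ].
Occurrence 2 (position 7): no conditioning environment matches → elsewhere allophone [t].
Occurrence 3 (position 8): no conditioning environment matches → elsewhere allophone [t].
Occurrence 4 (position 10): between two vowels → [tʰ].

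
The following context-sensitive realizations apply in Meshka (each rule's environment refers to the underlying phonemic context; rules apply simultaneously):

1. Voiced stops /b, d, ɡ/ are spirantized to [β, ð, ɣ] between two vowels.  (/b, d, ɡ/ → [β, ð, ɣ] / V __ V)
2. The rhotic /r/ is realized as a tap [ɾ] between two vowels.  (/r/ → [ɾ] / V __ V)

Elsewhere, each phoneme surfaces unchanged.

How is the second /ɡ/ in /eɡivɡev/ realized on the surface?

/ɡ/ — between /v/ and /e/; rule 1 does not apply here → [ɡ].

[ɡ]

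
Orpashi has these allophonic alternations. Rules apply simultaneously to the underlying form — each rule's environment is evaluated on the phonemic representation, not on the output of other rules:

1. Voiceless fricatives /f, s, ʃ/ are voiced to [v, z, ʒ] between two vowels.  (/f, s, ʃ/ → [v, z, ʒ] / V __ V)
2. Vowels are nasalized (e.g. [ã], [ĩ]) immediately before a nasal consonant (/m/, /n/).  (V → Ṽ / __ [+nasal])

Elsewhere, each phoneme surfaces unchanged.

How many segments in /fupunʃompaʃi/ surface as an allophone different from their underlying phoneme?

Segments that undergo a rule: /u/ → [ũ] (rule 2); /o/ → [õ] (rule 2); /ʃ/ → [ʒ] (rule 1).
All other segments surface unchanged.

3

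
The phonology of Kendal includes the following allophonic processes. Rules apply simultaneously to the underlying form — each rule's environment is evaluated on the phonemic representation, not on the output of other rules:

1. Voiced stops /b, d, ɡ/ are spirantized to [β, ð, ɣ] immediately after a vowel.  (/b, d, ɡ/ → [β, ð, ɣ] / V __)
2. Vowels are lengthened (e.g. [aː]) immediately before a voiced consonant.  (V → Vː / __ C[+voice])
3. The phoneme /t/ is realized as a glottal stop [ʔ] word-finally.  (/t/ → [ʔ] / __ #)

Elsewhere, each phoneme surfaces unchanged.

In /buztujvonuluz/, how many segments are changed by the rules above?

5

Segments that undergo a rule: /u/ → [uː] (rule 2); /u/ → [uː] (rule 2); /o/ → [oː] (rule 2); /u/ → [uː] (rule 2); /u/ → [uː] (rule 2).
All other segments surface unchanged.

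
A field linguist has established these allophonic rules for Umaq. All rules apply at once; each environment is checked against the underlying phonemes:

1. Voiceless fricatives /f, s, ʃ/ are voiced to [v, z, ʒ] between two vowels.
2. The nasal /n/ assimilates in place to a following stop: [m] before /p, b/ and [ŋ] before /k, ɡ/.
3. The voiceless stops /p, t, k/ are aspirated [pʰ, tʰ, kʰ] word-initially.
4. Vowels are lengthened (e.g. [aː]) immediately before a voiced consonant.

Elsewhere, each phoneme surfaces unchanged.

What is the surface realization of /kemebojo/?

[kʰeːmeːboːjo]

/k/ (word-initial) occurs word-initially → [kʰ] by rule 3.
/e/ (between /k/ and /m/) occurs before a voiced consonant → [eː] by rule 4.
/e/ (between /m/ and /b/): before a voiced consonant, so rule 4 applies → [eː].
Rule 4 applies to /o/ (between /b/ and /j/: before a voiced consonant) → [oː].
/o/ (word-final) fails the environment for rule 4, so it stays [o].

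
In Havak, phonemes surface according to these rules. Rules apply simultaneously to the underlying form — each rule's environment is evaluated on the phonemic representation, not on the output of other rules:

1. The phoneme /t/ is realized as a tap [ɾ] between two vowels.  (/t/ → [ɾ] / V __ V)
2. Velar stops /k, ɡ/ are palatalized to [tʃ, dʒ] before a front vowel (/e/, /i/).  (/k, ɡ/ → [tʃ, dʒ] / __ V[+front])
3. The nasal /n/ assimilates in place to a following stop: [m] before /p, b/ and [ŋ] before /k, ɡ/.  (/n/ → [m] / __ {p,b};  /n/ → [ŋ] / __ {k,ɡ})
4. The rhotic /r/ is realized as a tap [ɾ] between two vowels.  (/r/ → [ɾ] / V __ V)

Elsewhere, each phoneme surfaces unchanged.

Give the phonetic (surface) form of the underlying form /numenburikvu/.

/n/ — word-initial; rule 3 does not apply here → [n].
/u/ — not in any rule's target class → [u].
/m/ (between /u/ and /e/) is unaffected → [m].
/e/ — not in any rule's target class → [e].
/n/ (between /e/ and /b/) occurs before a labial or velar stop → [m] by rule 3.
/b/ (between /n/ and /u/) is unaffected → [b].
/u/ (between /b/ and /r/) is unaffected → [u].
/r/ — between /u/ and /i/, between two vowels — surfaces as [ɾ] (rule 4).
/i/ (between /r/ and /k/): no rule targets it → [i].
/k/ (between /i/ and /v/) is in the target of rule 2 but the environment (before a front vowel) is not met → [k].
/v/ — not in any rule's target class → [v].
/u/ — not in any rule's target class → [u].

[numembuɾikvu]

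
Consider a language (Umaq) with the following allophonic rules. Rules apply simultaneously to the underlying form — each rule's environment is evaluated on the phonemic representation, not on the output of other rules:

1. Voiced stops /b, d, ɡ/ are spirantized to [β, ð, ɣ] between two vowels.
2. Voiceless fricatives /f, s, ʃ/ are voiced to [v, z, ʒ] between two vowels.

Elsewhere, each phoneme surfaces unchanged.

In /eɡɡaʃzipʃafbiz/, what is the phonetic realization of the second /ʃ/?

/ʃ/ (between /p/ and /a/) is in the target of rule 2 but the environment (between two vowels) is not met → [ʃ].

[ʃ]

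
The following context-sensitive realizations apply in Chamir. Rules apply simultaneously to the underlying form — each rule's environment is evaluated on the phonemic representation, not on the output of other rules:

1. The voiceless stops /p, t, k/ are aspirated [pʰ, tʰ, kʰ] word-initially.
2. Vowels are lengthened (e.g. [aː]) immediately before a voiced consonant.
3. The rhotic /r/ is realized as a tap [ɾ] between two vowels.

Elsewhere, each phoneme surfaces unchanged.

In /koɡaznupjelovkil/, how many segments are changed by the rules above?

6

Segments that undergo a rule: /k/ → [kʰ] (rule 1); /o/ → [oː] (rule 2); /a/ → [aː] (rule 2); /e/ → [eː] (rule 2); /o/ → [oː] (rule 2); /i/ → [iː] (rule 2).
All other segments surface unchanged.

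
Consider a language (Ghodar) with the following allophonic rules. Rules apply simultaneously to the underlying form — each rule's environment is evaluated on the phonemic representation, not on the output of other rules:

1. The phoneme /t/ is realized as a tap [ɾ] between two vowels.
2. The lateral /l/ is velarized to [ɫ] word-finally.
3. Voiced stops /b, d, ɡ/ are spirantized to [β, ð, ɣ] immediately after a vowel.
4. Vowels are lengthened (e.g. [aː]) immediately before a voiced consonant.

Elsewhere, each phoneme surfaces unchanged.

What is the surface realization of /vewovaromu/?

[veːwoːvaːroːmu]

/e/ meets the environment for rule 4 (before a voiced consonant) → [eː].
Rule 4 applies to /o/ (between /w/ and /v/: before a voiced consonant) → [oː].
/a/ (between /v/ and /r/) occurs before a voiced consonant → [aː] by rule 4.
Rule 4 applies to /o/ (between /r/ and /m/: before a voiced consonant) → [oː].
/u/ — word-final; rule 4 does not apply here → [u].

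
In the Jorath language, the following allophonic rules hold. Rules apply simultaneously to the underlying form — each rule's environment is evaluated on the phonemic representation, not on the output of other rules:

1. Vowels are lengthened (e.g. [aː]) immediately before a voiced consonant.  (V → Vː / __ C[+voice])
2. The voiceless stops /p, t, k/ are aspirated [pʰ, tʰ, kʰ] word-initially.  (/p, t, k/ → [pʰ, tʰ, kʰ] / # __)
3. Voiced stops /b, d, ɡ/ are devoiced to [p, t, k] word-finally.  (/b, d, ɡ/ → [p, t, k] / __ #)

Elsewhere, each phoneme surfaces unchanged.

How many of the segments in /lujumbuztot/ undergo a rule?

3

Segments that undergo a rule: /u/ → [uː] (rule 1); /u/ → [uː] (rule 1); /u/ → [uː] (rule 1).
All other segments surface unchanged.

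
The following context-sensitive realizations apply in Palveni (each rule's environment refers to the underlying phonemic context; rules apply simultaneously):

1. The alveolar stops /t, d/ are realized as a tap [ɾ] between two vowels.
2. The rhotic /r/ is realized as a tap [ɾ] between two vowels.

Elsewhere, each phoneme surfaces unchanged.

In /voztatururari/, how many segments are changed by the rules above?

4

Segments that undergo a rule: /t/ → [ɾ] (rule 1); /r/ → [ɾ] (rule 2); /r/ → [ɾ] (rule 2); /r/ → [ɾ] (rule 2).
All other segments surface unchanged.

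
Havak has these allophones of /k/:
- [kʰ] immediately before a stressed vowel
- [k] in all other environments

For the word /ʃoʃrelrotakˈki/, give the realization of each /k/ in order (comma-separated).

[k], [kʰ]

Occurrence 1 (position 11): no conditioning environment matches → elsewhere allophone [k].
Occurrence 2 (position 12): immediately before a stressed vowel → [kʰ].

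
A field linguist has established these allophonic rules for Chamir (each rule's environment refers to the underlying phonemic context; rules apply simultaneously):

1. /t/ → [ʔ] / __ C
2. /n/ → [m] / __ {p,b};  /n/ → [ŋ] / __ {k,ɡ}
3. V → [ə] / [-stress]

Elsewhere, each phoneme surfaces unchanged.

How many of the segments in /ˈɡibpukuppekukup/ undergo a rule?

Segments that undergo a rule: /u/ → [ə] (rule 3); /u/ → [ə] (rule 3); /e/ → [ə] (rule 3); /u/ → [ə] (rule 3); /u/ → [ə] (rule 3).
All other segments surface unchanged.

5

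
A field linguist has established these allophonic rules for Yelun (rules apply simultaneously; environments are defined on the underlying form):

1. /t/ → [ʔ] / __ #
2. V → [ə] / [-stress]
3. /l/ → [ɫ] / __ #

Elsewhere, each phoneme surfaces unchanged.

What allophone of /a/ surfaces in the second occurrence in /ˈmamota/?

[ə]

/a/ (word-final): in an unstressed syllable, so rule 2 applies → [ə].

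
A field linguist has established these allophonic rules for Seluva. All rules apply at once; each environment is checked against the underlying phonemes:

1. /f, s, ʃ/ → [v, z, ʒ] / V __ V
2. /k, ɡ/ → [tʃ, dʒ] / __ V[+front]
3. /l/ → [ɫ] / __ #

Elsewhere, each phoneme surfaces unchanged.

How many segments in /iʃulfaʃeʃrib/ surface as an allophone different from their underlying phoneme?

Segments that undergo a rule: /ʃ/ → [ʒ] (rule 1); /ʃ/ → [ʒ] (rule 1).
All other segments surface unchanged.

2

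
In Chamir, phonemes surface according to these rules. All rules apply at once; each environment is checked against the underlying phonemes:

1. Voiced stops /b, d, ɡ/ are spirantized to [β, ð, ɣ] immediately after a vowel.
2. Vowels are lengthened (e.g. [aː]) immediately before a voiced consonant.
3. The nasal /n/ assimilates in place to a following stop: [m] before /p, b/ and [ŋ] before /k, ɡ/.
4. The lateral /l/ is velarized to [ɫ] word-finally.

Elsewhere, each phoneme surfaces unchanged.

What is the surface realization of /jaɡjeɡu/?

/j/ (word-initial) is unaffected → [j].
/a/ — between /j/ and /ɡ/, before a voiced consonant — surfaces as [aː] (rule 2).
/ɡ/ (between /a/ and /j/) occurs immediately after a vowel → [ɣ] by rule 1.
/j/ (between /ɡ/ and /e/) is unaffected → [j].
/e/ — between /j/ and /ɡ/, before a voiced consonant — surfaces as [eː] (rule 2).
/ɡ/ — between /e/ and /u/, immediately after a vowel — surfaces as [ɣ] (rule 1).
/u/ (word-final) fails the environment for rule 2, so it stays [u].

[jaːɣjeːɣu]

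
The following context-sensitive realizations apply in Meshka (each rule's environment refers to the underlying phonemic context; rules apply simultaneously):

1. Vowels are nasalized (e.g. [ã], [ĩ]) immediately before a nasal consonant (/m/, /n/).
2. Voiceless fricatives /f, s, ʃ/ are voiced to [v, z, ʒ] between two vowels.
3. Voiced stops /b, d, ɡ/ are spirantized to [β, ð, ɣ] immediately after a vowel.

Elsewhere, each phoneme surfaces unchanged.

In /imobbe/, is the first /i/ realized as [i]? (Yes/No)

No

/i/ (word-initial) occurs before a nasal consonant → [ĩ] by rule 1.
The actual realization is [ĩ], not [i].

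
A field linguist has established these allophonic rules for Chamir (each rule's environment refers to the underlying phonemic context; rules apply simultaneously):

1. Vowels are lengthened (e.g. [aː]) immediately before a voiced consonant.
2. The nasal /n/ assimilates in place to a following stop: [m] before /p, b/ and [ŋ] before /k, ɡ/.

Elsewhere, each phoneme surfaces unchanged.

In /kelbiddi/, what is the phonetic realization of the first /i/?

/i/ meets the environment for rule 1 (before a voiced consonant) → [iː].

[iː]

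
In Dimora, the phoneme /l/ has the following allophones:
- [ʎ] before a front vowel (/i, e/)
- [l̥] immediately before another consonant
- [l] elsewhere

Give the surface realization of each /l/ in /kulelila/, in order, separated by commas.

[ʎ], [ʎ], [l]

Occurrence 1 (position 3): before a front vowel (/i, e/) → [ʎ].
Occurrence 2 (position 5): before a front vowel (/i, e/) → [ʎ].
Occurrence 3 (position 7): no conditioning environment matches → elsewhere allophone [l].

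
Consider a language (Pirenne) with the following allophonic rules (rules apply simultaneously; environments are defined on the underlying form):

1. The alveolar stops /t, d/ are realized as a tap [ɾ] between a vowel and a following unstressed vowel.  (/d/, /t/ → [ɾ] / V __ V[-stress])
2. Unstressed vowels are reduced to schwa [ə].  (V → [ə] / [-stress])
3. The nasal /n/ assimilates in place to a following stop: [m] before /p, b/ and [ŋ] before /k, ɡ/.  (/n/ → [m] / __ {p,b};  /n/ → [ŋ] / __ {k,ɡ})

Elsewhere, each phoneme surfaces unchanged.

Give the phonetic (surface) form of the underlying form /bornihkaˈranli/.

[bərnəhkəˈranlə]

/b/ — not in any rule's target class → [b].
/o/ meets the environment for rule 2 (in an unstressed syllable) → [ə].
/r/ (between /o/ and /n/): no rule targets it → [r].
/n/ (between /r/ and /i/) is in the target of rule 3 but the environment (before a labial or velar stop) is not met → [n].
/i/ (between /n/ and /h/) occurs in an unstressed syllable → [ə] by rule 2.
/h/ stays [h].
/k/ (between /h/ and /a/): no rule targets it → [k].
/a/ meets the environment for rule 2 (in an unstressed syllable) → [ə].
/r/ stays [r].
/a/ (between /r/ and /n/) fails the environment for rule 2, so it stays [a].
/n/ — between /a/ and /l/; rule 3 does not apply here → [n].
/l/ stays [l].
Rule 2 applies to /i/ (word-final: in an unstressed syllable) → [ə].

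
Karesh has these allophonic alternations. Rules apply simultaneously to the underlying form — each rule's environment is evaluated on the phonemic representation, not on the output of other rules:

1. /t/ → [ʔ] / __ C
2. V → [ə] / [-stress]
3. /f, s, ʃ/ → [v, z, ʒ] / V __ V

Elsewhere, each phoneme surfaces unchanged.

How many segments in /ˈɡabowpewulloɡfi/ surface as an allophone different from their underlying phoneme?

5

Segments that undergo a rule: /o/ → [ə] (rule 2); /e/ → [ə] (rule 2); /u/ → [ə] (rule 2); /o/ → [ə] (rule 2); /i/ → [ə] (rule 2).
All other segments surface unchanged.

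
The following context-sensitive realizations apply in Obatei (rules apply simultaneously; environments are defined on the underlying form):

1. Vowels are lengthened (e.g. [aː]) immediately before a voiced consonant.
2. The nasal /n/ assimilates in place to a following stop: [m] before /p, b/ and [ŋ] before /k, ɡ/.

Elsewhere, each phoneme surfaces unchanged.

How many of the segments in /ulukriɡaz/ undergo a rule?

Segments that undergo a rule: /u/ → [uː] (rule 1); /i/ → [iː] (rule 1); /a/ → [aː] (rule 1).
All other segments surface unchanged.

3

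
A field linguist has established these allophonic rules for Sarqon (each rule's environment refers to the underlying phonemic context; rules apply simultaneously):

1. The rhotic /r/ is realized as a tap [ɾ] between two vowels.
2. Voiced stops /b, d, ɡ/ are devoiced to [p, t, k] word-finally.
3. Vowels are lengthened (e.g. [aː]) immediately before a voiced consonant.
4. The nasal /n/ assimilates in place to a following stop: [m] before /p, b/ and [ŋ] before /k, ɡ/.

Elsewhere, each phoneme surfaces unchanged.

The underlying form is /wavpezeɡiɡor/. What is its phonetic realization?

/w/ stays [w].
/a/ (between /w/ and /v/) occurs before a voiced consonant → [aː] by rule 3.
/v/ (between /a/ and /p/): no rule targets it → [v].
/p/ (between /v/ and /e/) is unaffected → [p].
Rule 3 applies to /e/ (between /p/ and /z/: before a voiced consonant) → [eː].
/z/ stays [z].
/e/ (between /z/ and /ɡ/) occurs before a voiced consonant → [eː] by rule 3.
/ɡ/ (between /e/ and /i/) is in the target of rule 2 but the environment (word-finally) is not met → [ɡ].
/i/ meets the environment for rule 3 (before a voiced consonant) → [iː].
/ɡ/ (between /i/ and /o/): rule 2 targets it, but not word-finally → unchanged [ɡ].
/o/ meets the environment for rule 3 (before a voiced consonant) → [oː].
/r/ — word-final; rule 1 does not apply here → [r].

[waːvpeːzeːɡiːɡoːr]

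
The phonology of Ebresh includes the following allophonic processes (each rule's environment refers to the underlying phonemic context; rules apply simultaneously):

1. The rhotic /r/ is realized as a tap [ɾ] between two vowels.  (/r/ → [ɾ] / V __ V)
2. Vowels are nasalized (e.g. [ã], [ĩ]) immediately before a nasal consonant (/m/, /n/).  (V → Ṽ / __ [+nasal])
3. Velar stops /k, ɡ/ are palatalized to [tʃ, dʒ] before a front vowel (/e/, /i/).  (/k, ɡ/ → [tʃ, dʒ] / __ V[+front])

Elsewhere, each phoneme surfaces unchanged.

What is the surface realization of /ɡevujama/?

Rule 3 applies to /ɡ/ (word-initial: before a front vowel) → [dʒ].
/e/ (between /ɡ/ and /v/) is in the target of rule 2 but the environment (before a nasal consonant) is not met → [e].
/v/ stays [v].
/u/ (between /v/ and /j/): rule 2 targets it, but not before a nasal consonant → unchanged [u].
/j/ (between /u/ and /a/) is unaffected → [j].
/a/ (between /j/ and /m/): before a nasal consonant, so rule 2 applies → [ã].
/m/ (between /a/ and /a/) is unaffected → [m].
/a/ (word-final) fails the environment for rule 2, so it stays [a].

[dʒevujãma]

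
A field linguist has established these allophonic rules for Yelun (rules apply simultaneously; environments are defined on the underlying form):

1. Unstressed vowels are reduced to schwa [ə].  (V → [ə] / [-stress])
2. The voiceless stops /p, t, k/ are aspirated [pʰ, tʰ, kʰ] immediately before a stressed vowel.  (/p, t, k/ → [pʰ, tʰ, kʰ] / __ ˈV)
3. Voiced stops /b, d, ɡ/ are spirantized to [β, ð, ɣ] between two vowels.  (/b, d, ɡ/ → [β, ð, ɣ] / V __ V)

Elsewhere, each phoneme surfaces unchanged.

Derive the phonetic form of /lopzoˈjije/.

[ləpzəˈjijə]

/l/ (word-initial) is unaffected → [l].
/o/ (between /l/ and /p/): in an unstressed syllable, so rule 1 applies → [ə].
/p/ (between /o/ and /z/): rule 2 targets it, but not immediately before a stressed vowel → unchanged [p].
/z/ (between /p/ and /o/) is unaffected → [z].
/o/ meets the environment for rule 1 (in an unstressed syllable) → [ə].
/j/ stays [j].
/i/ — between /j/ and /j/; rule 1 does not apply here → [i].
/j/ (between /i/ and /e/) is unaffected → [j].
/e/ meets the environment for rule 1 (in an unstressed syllable) → [ə].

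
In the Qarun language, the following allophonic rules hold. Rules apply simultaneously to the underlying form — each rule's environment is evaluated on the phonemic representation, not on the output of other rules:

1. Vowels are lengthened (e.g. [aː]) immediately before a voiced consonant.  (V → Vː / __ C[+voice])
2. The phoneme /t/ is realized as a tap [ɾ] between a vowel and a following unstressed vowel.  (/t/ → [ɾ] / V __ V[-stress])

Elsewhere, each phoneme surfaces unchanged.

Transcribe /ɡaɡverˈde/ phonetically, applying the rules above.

/ɡ/ (word-initial): no rule targets it → [ɡ].
/a/ (between /ɡ/ and /ɡ/) occurs before a voiced consonant → [aː] by rule 1.
/ɡ/ stays [ɡ].
/v/ — not in any rule's target class → [v].
/e/ meets the environment for rule 1 (before a voiced consonant) → [eː].
/r/ (between /e/ and /d/) is unaffected → [r].
/d/ (between /r/ and /e/): no rule targets it → [d].
/e/ — word-final; rule 1 does not apply here → [e].

[ɡaːɡveːrˈde]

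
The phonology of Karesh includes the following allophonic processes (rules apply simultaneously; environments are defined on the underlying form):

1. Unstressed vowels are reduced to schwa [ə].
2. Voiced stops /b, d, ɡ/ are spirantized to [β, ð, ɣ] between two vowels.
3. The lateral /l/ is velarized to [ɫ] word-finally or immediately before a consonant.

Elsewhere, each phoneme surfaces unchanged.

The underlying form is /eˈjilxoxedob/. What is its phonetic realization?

/e/ (word-initial): in an unstressed syllable, so rule 1 applies → [ə].
/j/ stays [j].
/i/ — between /j/ and /l/; rule 1 does not apply here → [i].
/l/ — between /i/ and /x/, word-finally or immediately before a consonant — surfaces as [ɫ] (rule 3).
/x/ — not in any rule's target class → [x].
Rule 1 applies to /o/ (between /x/ and /x/: in an unstressed syllable) → [ə].
/x/ (between /o/ and /e/) is unaffected → [x].
/e/ (between /x/ and /d/) occurs in an unstressed syllable → [ə] by rule 1.
/d/ (between /e/ and /o/) occurs between two vowels → [ð] by rule 2.
/o/ meets the environment for rule 1 (in an unstressed syllable) → [ə].
/b/ (word-final) fails the environment for rule 2, so it stays [b].

[əˈjiɫxəxəðəb]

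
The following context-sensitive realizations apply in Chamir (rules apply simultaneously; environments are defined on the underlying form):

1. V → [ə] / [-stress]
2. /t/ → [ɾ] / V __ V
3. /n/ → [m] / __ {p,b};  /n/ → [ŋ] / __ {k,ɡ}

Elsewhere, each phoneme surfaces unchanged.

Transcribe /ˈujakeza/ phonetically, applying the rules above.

[ˈujəkəzə]

/u/ — word-initial; rule 1 does not apply here → [u].
/j/ stays [j].
/a/ (between /j/ and /k/): in an unstressed syllable, so rule 1 applies → [ə].
/k/ (between /a/ and /e/) is unaffected → [k].
Rule 1 applies to /e/ (between /k/ and /z/: in an unstressed syllable) → [ə].
/z/ — not in any rule's target class → [z].
Rule 1 applies to /a/ (word-final: in an unstressed syllable) → [ə].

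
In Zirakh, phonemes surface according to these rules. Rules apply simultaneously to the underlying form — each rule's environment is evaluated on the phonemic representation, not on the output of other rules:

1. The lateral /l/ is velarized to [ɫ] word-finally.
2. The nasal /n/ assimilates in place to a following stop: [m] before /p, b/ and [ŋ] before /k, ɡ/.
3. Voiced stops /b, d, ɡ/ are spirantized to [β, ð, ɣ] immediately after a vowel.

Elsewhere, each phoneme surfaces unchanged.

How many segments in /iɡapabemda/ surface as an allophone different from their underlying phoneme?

2

Segments that undergo a rule: /ɡ/ → [ɣ] (rule 3); /b/ → [β] (rule 3).
All other segments surface unchanged.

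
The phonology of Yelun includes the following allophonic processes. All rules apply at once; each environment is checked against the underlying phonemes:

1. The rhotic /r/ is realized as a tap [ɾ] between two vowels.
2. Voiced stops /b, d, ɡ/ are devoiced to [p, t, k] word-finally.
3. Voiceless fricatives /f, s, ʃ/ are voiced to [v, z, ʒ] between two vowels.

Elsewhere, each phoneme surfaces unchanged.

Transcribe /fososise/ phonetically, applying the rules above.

[fozozize]

/f/ (word-initial) fails the environment for rule 3, so it stays [f].
/o/ (between /f/ and /s/): no rule targets it → [o].
/s/ (between /o/ and /o/) occurs between two vowels → [z] by rule 3.
/o/ (between /s/ and /s/): no rule targets it → [o].
/s/ meets the environment for rule 3 (between two vowels) → [z].
/i/ stays [i].
Rule 3 applies to /s/ (between /i/ and /e/: between two vowels) → [z].
/e/ (word-final): no rule targets it → [e].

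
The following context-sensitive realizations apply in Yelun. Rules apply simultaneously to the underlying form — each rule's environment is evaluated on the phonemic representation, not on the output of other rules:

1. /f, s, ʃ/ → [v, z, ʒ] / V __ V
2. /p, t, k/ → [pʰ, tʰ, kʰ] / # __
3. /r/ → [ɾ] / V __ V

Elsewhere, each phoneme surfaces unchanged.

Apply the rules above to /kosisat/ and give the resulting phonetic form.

[kʰozizat]

/k/ (word-initial) occurs word-initially → [kʰ] by rule 2.
/o/ stays [o].
/s/ (between /o/ and /i/) occurs between two vowels → [z] by rule 1.
/i/ (between /s/ and /s/) is unaffected → [i].
/s/ meets the environment for rule 1 (between two vowels) → [z].
/a/ — not in any rule's target class → [a].
/t/ (word-final): rule 2 targets it, but not word-initially → unchanged [t].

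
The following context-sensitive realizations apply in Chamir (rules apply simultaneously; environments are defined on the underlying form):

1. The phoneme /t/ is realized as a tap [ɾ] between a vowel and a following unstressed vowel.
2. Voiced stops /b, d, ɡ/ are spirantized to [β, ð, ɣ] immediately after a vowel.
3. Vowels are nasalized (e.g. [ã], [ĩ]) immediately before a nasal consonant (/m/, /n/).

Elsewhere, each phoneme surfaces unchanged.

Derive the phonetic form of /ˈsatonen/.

[ˈsaɾõnẽn]

/a/ (between /s/ and /t/): rule 3 targets it, but not before a nasal consonant → unchanged [a].
Rule 1 applies to /t/ (between /a/ and /o/: between a vowel and a following unstressed vowel) → [ɾ].
/o/ (between /t/ and /n/): before a nasal consonant, so rule 3 applies → [õ].
/e/ (between /n/ and /n/) occurs before a nasal consonant → [ẽ] by rule 3.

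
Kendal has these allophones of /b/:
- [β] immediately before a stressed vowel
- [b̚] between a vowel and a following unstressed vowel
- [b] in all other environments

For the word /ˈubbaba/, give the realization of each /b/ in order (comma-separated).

Occurrence 1 (position 2): no conditioning environment matches → elsewhere allophone [b].
Occurrence 2 (position 3): no conditioning environment matches → elsewhere allophone [b].
Occurrence 3 (position 5): between a vowel and a following unstressed vowel → [b̚].

[b], [b], [b̚]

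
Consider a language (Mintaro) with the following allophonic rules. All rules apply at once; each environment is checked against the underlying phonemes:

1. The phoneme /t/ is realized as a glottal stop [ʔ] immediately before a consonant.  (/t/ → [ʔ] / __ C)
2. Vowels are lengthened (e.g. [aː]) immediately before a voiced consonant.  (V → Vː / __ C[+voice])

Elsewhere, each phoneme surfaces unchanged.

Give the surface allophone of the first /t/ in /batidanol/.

[t]

/t/ (between /a/ and /i/): rule 1 targets it, but not immediately before a consonant → unchanged [t].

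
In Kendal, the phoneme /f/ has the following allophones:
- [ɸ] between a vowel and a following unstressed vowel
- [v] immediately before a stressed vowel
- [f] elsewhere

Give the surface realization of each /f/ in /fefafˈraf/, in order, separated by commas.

[f], [ɸ], [f], [f]

Occurrence 1 (position 1): no conditioning environment matches → elsewhere allophone [f].
Occurrence 2 (position 3): between a vowel and a following unstressed vowel → [ɸ].
Occurrence 3 (position 5): no conditioning environment matches → elsewhere allophone [f].
Occurrence 4 (position 8): no conditioning environment matches → elsewhere allophone [f].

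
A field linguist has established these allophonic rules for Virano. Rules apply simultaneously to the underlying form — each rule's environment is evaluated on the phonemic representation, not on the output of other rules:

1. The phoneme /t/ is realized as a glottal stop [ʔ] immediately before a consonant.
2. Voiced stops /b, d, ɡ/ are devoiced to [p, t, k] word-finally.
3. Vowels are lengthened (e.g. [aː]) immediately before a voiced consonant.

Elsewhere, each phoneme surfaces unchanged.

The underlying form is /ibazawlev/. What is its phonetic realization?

[iːbaːzaːwleːv]

/i/ (word-initial): before a voiced consonant, so rule 3 applies → [iː].
/b/ (between /i/ and /a/) is in the target of rule 2 but the environment (word-finally) is not met → [b].
/a/ meets the environment for rule 3 (before a voiced consonant) → [aː].
/z/ (between /a/ and /a/) is unaffected → [z].
/a/ (between /z/ and /w/) occurs before a voiced consonant → [aː] by rule 3.
/w/ (between /a/ and /l/): no rule targets it → [w].
/l/ (between /w/ and /e/): no rule targets it → [l].
Rule 3 applies to /e/ (between /l/ and /v/: before a voiced consonant) → [eː].
/v/ — not in any rule's target class → [v].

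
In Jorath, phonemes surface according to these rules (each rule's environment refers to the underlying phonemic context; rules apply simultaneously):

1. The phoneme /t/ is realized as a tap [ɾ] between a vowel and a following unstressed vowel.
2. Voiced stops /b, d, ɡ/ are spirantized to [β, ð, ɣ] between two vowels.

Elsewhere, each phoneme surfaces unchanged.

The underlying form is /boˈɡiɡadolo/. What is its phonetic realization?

[boˈɣiɣaðolo]

/b/ (word-initial) fails the environment for rule 2, so it stays [b].
/o/ (between /b/ and /ɡ/) is unaffected → [o].
/ɡ/ — between /o/ and /i/, between two vowels — surfaces as [ɣ] (rule 2).
/i/ — not in any rule's target class → [i].
Rule 2 applies to /ɡ/ (between /i/ and /a/: between two vowels) → [ɣ].
/a/ — not in any rule's target class → [a].
/d/ meets the environment for rule 2 (between two vowels) → [ð].
/o/ — not in any rule's target class → [o].
/l/ (between /o/ and /o/) is unaffected → [l].
/o/ (word-final) is unaffected → [o].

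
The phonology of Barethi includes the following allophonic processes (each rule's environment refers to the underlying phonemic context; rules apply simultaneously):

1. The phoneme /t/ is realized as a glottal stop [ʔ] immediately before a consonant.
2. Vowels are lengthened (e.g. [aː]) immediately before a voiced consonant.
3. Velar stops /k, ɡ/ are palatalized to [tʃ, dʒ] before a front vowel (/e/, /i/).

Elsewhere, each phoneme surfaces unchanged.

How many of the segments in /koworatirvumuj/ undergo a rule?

Segments that undergo a rule: /o/ → [oː] (rule 2); /o/ → [oː] (rule 2); /i/ → [iː] (rule 2); /u/ → [uː] (rule 2); /u/ → [uː] (rule 2).
All other segments surface unchanged.

5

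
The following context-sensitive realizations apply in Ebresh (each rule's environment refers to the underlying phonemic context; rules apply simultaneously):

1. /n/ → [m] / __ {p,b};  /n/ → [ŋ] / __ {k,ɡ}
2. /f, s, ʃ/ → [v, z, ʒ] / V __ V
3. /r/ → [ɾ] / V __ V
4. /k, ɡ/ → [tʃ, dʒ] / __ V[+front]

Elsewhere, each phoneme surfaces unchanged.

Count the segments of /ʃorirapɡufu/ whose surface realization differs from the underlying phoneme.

Segments that undergo a rule: /r/ → [ɾ] (rule 3); /r/ → [ɾ] (rule 3); /f/ → [v] (rule 2).
All other segments surface unchanged.

3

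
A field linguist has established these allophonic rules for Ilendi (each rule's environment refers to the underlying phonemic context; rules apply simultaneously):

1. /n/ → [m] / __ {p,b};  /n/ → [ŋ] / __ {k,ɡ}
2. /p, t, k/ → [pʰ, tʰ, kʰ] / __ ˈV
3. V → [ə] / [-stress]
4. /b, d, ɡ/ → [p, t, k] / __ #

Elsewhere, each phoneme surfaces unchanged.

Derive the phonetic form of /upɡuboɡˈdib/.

/u/ (word-initial) occurs in an unstressed syllable → [ə] by rule 3.
/p/ (between /u/ and /ɡ/): rule 2 targets it, but not immediately before a stressed vowel → unchanged [p].
/ɡ/ (between /p/ and /u/) fails the environment for rule 4, so it stays [ɡ].
/u/ — between /ɡ/ and /b/, in an unstressed syllable — surfaces as [ə] (rule 3).
/b/ (between /u/ and /o/): rule 4 targets it, but not word-finally → unchanged [b].
/o/ (between /b/ and /ɡ/): in an unstressed syllable, so rule 3 applies → [ə].
/ɡ/ (between /o/ and /d/) is in the target of rule 4 but the environment (word-finally) is not met → [ɡ].
/d/ (between /ɡ/ and /i/) is in the target of rule 4 but the environment (word-finally) is not met → [d].
/i/ (between /d/ and /b/) fails the environment for rule 3, so it stays [i].
/b/ (word-final) occurs word-finally → [p] by rule 4.

[əpɡəbəɡˈdip]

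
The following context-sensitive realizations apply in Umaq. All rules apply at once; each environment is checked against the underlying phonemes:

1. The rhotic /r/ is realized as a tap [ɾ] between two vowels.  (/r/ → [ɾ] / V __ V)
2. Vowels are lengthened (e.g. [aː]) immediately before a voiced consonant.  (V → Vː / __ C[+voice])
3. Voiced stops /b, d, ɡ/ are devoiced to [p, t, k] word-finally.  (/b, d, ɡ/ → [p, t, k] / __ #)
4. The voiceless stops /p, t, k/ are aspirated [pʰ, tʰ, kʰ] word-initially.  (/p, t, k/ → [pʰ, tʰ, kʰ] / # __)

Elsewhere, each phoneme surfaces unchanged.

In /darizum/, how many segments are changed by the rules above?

Segments that undergo a rule: /a/ → [aː] (rule 2); /r/ → [ɾ] (rule 1); /i/ → [iː] (rule 2); /u/ → [uː] (rule 2).
All other segments surface unchanged.

4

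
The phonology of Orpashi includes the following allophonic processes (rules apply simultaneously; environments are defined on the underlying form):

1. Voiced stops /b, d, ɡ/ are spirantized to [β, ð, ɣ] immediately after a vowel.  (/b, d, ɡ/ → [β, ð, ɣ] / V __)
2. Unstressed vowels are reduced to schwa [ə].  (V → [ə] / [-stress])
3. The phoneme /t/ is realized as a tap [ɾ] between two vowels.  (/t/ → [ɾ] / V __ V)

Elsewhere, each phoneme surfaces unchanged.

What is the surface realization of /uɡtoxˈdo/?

[əɣtəxˈdo]

/u/ (word-initial) occurs in an unstressed syllable → [ə] by rule 2.
/ɡ/ (between /u/ and /t/): immediately after a vowel, so rule 1 applies → [ɣ].
/t/ (between /ɡ/ and /o/): rule 3 targets it, but not between two vowels → unchanged [t].
/o/ (between /t/ and /x/): in an unstressed syllable, so rule 2 applies → [ə].
/x/ (between /o/ and /d/): no rule targets it → [x].
/d/ (between /x/ and /o/): rule 1 targets it, but not immediately after a vowel → unchanged [d].
/o/ (word-final) fails the environment for rule 2, so it stays [o].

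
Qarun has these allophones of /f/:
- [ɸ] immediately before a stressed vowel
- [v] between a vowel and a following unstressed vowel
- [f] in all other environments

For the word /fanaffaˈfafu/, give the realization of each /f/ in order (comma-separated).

Occurrence 1 (position 1): no conditioning environment matches → elsewhere allophone [f].
Occurrence 2 (position 5): no conditioning environment matches → elsewhere allophone [f].
Occurrence 3 (position 6): no conditioning environment matches → elsewhere allophone [f].
Occurrence 4 (position 8): immediately before a stressed vowel → [ɸ].
Occurrence 5 (position 10): between a vowel and a following unstressed vowel → [v].

[f], [f], [f], [ɸ], [v]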